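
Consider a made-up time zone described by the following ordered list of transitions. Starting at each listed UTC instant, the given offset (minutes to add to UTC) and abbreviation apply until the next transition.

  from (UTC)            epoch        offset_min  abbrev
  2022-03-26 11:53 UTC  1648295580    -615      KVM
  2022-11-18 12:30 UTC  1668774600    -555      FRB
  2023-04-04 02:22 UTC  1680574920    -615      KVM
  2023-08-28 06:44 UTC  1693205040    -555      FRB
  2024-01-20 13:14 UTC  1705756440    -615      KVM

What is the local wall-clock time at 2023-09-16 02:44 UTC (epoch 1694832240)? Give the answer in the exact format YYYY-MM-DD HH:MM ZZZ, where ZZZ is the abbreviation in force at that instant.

Query: 2023-09-16 02:44 UTC
Rule 4/5 (FRB, -09:15): 2023-08-28 06:44 UTC ≤ query < 2024-01-20 13:14 UTC
2·60 + 44 - 555 = -391 min
-391 = -1·1440 + 1049; 1049 = 17·60 + 29 → 17:29, 2023-09-16 - 1 day = 2023-09-15
→ 2023-09-15 17:29 FRB

2023-09-15 17:29 FRB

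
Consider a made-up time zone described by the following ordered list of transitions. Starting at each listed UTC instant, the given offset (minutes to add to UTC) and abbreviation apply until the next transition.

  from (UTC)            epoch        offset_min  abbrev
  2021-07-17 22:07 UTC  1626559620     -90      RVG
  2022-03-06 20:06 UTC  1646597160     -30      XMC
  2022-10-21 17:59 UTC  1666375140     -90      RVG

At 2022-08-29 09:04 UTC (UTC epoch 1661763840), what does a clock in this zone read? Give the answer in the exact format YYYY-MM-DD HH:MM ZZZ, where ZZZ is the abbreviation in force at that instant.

2022-08-29 08:34 XMC

Query: 2022-08-29 09:04 UTC
Rule 2/3 (XMC, -00:30): 2022-03-06 20:06 UTC ≤ query < 2022-10-21 17:59 UTC
9·60 + 4 - 30 = 514 min
514 = 0·1440 + 514; 514 = 8·60 + 34 → 08:34, same day
→ 2022-08-29 08:34 XMC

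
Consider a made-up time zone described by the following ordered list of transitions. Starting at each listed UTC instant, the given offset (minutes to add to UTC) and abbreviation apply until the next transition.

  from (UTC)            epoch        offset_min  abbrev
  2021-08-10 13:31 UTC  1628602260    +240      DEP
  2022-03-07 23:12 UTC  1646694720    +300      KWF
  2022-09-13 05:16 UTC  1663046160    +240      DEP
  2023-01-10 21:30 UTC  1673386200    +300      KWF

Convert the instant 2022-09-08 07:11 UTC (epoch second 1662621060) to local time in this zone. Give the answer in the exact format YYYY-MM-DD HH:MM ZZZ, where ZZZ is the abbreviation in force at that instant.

2022-09-08 12:11 KWF

Query: 2022-09-08 07:11 UTC
Rule 2/4 (KWF, +05:00): 2022-03-07 23:12 UTC ≤ query < 2022-09-13 05:16 UTC
7·60 + 11 + 300 = 731 min
731 = 0·1440 + 731; 731 = 12·60 + 11 → 12:11, same day
→ 2022-09-08 12:11 KWF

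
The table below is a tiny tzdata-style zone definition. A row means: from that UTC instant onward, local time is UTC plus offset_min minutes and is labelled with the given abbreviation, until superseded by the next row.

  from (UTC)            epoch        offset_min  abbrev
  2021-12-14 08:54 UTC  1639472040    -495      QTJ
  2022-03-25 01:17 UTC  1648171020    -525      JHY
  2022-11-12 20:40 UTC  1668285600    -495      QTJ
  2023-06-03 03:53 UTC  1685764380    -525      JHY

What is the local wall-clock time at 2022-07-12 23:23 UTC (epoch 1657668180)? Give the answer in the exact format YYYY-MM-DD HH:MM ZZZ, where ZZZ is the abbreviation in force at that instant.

Query: 2022-07-12 23:23 UTC
Rule 2/4 (JHY, -08:45): 2022-03-25 01:17 UTC ≤ query < 2022-11-12 20:40 UTC
23·60 + 23 - 525 = 878 min
878 = 0·1440 + 878; 878 = 14·60 + 38 → 14:38, same day
→ 2022-07-12 14:38 JHY

2022-07-12 14:38 JHY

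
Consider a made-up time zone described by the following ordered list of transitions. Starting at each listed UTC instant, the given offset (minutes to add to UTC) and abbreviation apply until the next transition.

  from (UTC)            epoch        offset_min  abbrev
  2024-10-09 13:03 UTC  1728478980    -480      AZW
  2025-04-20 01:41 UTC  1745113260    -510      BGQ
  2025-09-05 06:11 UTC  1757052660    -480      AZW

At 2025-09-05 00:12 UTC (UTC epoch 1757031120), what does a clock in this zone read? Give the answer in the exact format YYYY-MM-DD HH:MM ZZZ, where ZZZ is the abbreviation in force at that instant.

Query: 2025-09-05 00:12 UTC
Rule 2/3 (BGQ, -08:30): 2025-04-20 01:41 UTC ≤ query < 2025-09-05 06:11 UTC
0·60 + 12 - 510 = -498 min
-498 = -1·1440 + 942; 942 = 15·60 + 42 → 15:42, 2025-09-05 - 1 day = 2025-09-04
→ 2025-09-04 15:42 BGQ

2025-09-04 15:42 BGQ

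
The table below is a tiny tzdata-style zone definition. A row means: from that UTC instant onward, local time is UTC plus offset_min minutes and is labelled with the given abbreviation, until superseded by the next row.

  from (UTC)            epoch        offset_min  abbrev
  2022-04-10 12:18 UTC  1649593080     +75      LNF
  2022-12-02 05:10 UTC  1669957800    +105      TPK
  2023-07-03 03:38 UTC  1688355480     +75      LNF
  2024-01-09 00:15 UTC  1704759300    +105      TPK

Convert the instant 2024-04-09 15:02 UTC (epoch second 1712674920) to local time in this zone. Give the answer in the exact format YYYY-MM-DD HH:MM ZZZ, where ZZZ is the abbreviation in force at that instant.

2024-04-09 16:47 TPK

Query: 2024-04-09 15:02 UTC
Rule 4/4 (TPK, +01:45): 2024-01-09 00:15 UTC ≤ query < +∞
15·60 + 2 + 105 = 1007 min
1007 = 0·1440 + 1007; 1007 = 16·60 + 47 → 16:47, same day
→ 2024-04-09 16:47 TPK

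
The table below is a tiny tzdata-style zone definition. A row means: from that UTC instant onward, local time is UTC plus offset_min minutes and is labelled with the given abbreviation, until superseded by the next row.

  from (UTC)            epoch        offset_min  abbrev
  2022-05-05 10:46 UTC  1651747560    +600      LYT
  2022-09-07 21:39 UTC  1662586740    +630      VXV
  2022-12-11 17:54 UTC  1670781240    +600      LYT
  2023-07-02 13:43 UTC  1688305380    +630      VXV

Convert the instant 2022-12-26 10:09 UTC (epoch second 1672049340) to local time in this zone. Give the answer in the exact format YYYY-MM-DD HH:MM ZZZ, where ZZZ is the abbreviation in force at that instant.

2022-12-26 20:09 LYT

Query: 2022-12-26 10:09 UTC
Rule 3/4 (LYT, +10:00): 2022-12-11 17:54 UTC ≤ query < 2023-07-02 13:43 UTC
10·60 + 9 + 600 = 1209 min
1209 = 0·1440 + 1209; 1209 = 20·60 + 9 → 20:09, same day
→ 2022-12-26 20:09 LYT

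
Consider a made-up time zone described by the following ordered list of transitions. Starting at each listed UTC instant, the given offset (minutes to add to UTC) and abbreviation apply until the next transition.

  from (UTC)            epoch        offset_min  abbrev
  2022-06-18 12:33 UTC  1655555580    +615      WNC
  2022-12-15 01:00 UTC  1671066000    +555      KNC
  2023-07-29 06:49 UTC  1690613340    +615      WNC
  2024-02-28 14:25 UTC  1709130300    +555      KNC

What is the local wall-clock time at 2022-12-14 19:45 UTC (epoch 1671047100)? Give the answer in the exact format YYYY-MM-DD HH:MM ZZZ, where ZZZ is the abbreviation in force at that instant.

Query: 2022-12-14 19:45 UTC
Rule 1/4 (WNC, +10:15): 2022-06-18 12:33 UTC ≤ query < 2022-12-15 01:00 UTC
19·60 + 45 + 615 = 1800 min
1800 = 1·1440 + 360; 360 = 6·60 + 0 → 06:00, 2022-12-14 + 1 day = 2022-12-15
→ 2022-12-15 06:00 WNC

2022-12-15 06:00 WNC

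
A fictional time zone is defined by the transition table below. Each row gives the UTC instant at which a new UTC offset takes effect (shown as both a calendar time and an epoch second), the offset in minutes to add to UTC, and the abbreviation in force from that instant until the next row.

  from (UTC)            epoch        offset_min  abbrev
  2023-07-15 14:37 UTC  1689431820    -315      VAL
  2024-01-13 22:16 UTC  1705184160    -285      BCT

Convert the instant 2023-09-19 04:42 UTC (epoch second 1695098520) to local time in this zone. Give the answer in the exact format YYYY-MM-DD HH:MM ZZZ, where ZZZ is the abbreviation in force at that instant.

2023-09-18 23:27 VAL

Query: 2023-09-19 04:42 UTC
Rule 1/2 (VAL, -05:15): 2023-07-15 14:37 UTC ≤ query < 2024-01-13 22:16 UTC
4·60 + 42 - 315 = -33 min
-33 = -1·1440 + 1407; 1407 = 23·60 + 27 → 23:27, 2023-09-19 - 1 day = 2023-09-18
→ 2023-09-18 23:27 VAL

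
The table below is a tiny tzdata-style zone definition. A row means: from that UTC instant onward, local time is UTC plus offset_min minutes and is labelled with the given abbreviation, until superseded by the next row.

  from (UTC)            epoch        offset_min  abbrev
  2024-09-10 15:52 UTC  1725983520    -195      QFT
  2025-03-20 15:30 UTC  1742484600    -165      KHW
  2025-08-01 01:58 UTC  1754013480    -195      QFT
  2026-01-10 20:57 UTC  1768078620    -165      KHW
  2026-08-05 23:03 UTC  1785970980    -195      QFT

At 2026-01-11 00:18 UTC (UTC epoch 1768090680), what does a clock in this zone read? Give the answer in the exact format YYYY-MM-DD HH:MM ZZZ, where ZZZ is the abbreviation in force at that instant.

Query: 2026-01-11 00:18 UTC
Rule 4/5 (KHW, -02:45): 2026-01-10 20:57 UTC ≤ query < 2026-08-05 23:03 UTC
0·60 + 18 - 165 = -147 min
-147 = -1·1440 + 1293; 1293 = 21·60 + 33 → 21:33, 2026-01-11 - 1 day = 2026-01-10
→ 2026-01-10 21:33 KHW

2026-01-10 21:33 KHW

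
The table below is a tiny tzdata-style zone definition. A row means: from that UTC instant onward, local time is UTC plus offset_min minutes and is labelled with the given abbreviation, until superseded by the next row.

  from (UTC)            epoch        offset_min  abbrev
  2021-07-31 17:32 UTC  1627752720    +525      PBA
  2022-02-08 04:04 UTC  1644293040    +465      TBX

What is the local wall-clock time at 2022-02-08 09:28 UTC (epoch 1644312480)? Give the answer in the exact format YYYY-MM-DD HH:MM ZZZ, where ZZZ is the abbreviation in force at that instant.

2022-02-08 17:13 TBX

Query: 2022-02-08 09:28 UTC
Rule 2/2 (TBX, +07:45): 2022-02-08 04:04 UTC ≤ query < +∞
9·60 + 28 + 465 = 1033 min
1033 = 0·1440 + 1033; 1033 = 17·60 + 13 → 17:13, same day
→ 2022-02-08 17:13 TBX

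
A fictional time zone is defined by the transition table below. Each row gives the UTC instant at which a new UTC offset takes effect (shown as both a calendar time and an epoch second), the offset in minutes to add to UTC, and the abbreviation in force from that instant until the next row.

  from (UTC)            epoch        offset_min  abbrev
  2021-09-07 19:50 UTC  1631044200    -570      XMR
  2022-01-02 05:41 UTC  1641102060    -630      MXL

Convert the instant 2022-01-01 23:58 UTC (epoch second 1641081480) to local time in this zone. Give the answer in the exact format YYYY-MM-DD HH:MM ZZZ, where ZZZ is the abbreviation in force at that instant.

2022-01-01 14:28 XMR

Query: 2022-01-01 23:58 UTC
Rule 1/2 (XMR, -09:30): 2021-09-07 19:50 UTC ≤ query < 2022-01-02 05:41 UTC
23·60 + 58 - 570 = 868 min
868 = 0·1440 + 868; 868 = 14·60 + 28 → 14:28, same day
→ 2022-01-01 14:28 XMR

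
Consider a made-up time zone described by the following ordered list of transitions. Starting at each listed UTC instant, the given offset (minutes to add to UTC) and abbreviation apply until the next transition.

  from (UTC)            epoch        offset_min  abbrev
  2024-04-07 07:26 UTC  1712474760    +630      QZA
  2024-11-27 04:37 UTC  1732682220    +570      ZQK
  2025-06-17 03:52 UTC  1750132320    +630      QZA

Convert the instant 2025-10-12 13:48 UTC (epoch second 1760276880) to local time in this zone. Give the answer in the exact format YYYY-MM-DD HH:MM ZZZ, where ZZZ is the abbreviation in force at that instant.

2025-10-13 00:18 QZA

Query: 2025-10-12 13:48 UTC
Rule 3/3 (QZA, +10:30): 2025-06-17 03:52 UTC ≤ query < +∞
13·60 + 48 + 630 = 1458 min
1458 = 1·1440 + 18; 18 = 0·60 + 18 → 00:18, 2025-10-12 + 1 day = 2025-10-13
→ 2025-10-13 00:18 QZA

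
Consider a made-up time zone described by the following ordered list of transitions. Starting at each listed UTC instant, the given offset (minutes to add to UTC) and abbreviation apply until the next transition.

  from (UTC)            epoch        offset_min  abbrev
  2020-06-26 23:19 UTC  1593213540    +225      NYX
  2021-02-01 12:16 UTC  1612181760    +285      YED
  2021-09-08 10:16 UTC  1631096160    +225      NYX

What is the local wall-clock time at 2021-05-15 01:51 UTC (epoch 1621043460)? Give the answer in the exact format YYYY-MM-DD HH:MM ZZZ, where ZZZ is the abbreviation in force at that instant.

Query: 2021-05-15 01:51 UTC
Rule 2/3 (YED, +04:45): 2021-02-01 12:16 UTC ≤ query < 2021-09-08 10:16 UTC
1·60 + 51 + 285 = 396 min
396 = 0·1440 + 396; 396 = 6·60 + 36 → 06:36, same day
→ 2021-05-15 06:36 YED

2021-05-15 06:36 YED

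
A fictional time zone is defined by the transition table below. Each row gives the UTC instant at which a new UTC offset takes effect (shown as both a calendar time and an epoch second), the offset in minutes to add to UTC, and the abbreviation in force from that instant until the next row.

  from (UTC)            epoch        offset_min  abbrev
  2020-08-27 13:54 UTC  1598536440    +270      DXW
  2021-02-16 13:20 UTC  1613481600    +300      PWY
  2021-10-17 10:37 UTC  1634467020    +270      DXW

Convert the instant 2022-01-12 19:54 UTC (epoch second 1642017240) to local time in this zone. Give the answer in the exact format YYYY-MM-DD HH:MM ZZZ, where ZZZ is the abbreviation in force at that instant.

Query: 2022-01-12 19:54 UTC
Rule 3/3 (DXW, +04:30): 2021-10-17 10:37 UTC ≤ query < +∞
19·60 + 54 + 270 = 1464 min
1464 = 1·1440 + 24; 24 = 0·60 + 24 → 00:24, 2022-01-12 + 1 day = 2022-01-13
→ 2022-01-13 00:24 DXW

2022-01-13 00:24 DXW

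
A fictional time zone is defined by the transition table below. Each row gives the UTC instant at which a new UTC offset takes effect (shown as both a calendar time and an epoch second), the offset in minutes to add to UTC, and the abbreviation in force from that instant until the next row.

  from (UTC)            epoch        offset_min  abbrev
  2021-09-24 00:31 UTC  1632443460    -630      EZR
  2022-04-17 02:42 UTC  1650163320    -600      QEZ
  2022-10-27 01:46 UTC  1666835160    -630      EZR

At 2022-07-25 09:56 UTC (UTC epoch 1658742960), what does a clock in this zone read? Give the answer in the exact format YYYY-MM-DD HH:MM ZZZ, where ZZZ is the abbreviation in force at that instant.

2022-07-24 23:56 QEZ

Query: 2022-07-25 09:56 UTC
Rule 2/3 (QEZ, -10:00): 2022-04-17 02:42 UTC ≤ query < 2022-10-27 01:46 UTC
9·60 + 56 - 600 = -4 min
-4 = -1·1440 + 1436; 1436 = 23·60 + 56 → 23:56, 2022-07-25 - 1 day = 2022-07-24
→ 2022-07-24 23:56 QEZ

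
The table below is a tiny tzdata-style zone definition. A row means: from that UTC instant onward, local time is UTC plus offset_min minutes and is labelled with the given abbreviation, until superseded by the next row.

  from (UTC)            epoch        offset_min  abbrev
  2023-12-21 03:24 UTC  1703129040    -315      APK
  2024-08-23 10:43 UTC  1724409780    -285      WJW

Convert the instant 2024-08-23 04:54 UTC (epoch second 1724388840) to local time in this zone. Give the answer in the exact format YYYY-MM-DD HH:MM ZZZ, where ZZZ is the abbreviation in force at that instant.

Query: 2024-08-23 04:54 UTC
Rule 1/2 (APK, -05:15): 2023-12-21 03:24 UTC ≤ query < 2024-08-23 10:43 UTC
4·60 + 54 - 315 = -21 min
-21 = -1·1440 + 1419; 1419 = 23·60 + 39 → 23:39, 2024-08-23 - 1 day = 2024-08-22
→ 2024-08-22 23:39 APK

2024-08-22 23:39 APK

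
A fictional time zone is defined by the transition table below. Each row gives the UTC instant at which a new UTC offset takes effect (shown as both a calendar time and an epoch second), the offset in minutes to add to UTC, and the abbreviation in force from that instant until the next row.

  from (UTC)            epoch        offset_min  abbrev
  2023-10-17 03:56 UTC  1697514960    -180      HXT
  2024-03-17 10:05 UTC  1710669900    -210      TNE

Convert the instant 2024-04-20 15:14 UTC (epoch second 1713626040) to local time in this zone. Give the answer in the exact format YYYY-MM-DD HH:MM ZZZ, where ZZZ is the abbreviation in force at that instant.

2024-04-20 11:44 TNE

Query: 2024-04-20 15:14 UTC
Rule 2/2 (TNE, -03:30): 2024-03-17 10:05 UTC ≤ query < +∞
15·60 + 14 - 210 = 704 min
704 = 0·1440 + 704; 704 = 11·60 + 44 → 11:44, same day
→ 2024-04-20 11:44 TNE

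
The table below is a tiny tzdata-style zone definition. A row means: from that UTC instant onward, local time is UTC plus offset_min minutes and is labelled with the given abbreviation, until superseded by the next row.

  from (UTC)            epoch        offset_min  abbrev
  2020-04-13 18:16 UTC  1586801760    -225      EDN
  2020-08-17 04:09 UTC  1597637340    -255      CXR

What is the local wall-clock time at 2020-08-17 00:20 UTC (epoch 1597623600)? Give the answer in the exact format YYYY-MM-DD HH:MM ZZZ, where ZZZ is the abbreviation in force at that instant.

2020-08-16 20:35 EDN

Query: 2020-08-17 00:20 UTC
Rule 1/2 (EDN, -03:45): 2020-04-13 18:16 UTC ≤ query < 2020-08-17 04:09 UTC
0·60 + 20 - 225 = -205 min
-205 = -1·1440 + 1235; 1235 = 20·60 + 35 → 20:35, 2020-08-17 - 1 day = 2020-08-16
→ 2020-08-16 20:35 EDN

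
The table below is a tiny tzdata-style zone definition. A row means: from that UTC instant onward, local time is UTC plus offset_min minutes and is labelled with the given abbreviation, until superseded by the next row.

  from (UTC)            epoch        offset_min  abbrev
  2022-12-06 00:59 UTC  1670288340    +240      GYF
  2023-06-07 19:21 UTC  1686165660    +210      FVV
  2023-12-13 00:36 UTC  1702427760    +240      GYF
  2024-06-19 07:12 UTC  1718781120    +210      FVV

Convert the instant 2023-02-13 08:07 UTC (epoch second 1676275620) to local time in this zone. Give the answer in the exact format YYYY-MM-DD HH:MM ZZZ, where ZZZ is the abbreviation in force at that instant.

Query: 2023-02-13 08:07 UTC
Rule 1/4 (GYF, +04:00): 2022-12-06 00:59 UTC ≤ query < 2023-06-07 19:21 UTC
8·60 + 7 + 240 = 727 min
727 = 0·1440 + 727; 727 = 12·60 + 7 → 12:07, same day
→ 2023-02-13 12:07 GYF

2023-02-13 12:07 GYF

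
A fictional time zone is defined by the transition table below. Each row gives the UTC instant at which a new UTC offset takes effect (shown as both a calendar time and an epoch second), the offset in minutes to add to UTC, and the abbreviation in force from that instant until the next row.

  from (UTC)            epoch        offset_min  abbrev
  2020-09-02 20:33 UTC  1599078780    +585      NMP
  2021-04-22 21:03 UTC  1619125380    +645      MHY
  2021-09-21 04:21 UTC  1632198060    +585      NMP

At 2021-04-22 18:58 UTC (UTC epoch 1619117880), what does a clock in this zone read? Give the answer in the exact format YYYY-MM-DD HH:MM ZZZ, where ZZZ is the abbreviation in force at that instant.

2021-04-23 04:43 NMP

Query: 2021-04-22 18:58 UTC
Rule 1/3 (NMP, +09:45): 2020-09-02 20:33 UTC ≤ query < 2021-04-22 21:03 UTC
18·60 + 58 + 585 = 1723 min
1723 = 1·1440 + 283; 283 = 4·60 + 43 → 04:43, 2021-04-22 + 1 day = 2021-04-23
→ 2021-04-23 04:43 NMP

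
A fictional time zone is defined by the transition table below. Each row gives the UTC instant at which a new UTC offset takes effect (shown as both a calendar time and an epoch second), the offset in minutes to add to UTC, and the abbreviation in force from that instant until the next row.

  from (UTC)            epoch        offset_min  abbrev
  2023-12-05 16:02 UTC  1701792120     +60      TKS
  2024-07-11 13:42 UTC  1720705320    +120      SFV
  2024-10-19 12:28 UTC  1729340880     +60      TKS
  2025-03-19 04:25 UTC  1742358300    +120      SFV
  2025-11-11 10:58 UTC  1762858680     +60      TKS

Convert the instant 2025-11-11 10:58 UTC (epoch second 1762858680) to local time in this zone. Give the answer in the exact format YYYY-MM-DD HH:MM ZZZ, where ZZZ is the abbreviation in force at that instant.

Query: 2025-11-11 10:58 UTC
Rule 5/5 (TKS, +01:00): 2025-11-11 10:58 UTC ≤ query < +∞
10·60 + 58 + 60 = 718 min
718 = 0·1440 + 718; 718 = 11·60 + 58 → 11:58, same day
→ 2025-11-11 11:58 TKS

2025-11-11 11:58 TKS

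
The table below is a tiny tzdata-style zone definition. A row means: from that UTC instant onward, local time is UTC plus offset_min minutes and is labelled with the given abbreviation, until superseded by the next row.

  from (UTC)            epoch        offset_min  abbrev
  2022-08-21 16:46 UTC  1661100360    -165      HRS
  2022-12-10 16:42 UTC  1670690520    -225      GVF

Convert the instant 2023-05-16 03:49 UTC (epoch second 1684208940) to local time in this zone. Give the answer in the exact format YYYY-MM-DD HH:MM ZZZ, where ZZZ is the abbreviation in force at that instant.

2023-05-16 00:04 GVF

Query: 2023-05-16 03:49 UTC
Rule 2/2 (GVF, -03:45): 2022-12-10 16:42 UTC ≤ query < +∞
3·60 + 49 - 225 = 4 min
4 = 0·1440 + 4; 4 = 0·60 + 4 → 00:04, same day
→ 2023-05-16 00:04 GVF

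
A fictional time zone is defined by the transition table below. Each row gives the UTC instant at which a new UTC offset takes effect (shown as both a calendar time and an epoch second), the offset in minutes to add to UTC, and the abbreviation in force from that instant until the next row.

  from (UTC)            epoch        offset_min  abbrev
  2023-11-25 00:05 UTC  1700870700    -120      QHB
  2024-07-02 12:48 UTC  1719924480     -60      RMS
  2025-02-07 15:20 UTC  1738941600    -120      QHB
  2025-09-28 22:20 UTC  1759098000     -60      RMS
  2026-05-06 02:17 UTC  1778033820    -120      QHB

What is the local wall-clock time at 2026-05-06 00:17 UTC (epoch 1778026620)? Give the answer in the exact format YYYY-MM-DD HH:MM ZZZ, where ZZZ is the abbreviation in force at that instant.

2026-05-05 23:17 RMS

Query: 2026-05-06 00:17 UTC
Rule 4/5 (RMS, -01:00): 2025-09-28 22:20 UTC ≤ query < 2026-05-06 02:17 UTC
0·60 + 17 - 60 = -43 min
-43 = -1·1440 + 1397; 1397 = 23·60 + 17 → 23:17, 2026-05-06 - 1 day = 2026-05-05
→ 2026-05-05 23:17 RMS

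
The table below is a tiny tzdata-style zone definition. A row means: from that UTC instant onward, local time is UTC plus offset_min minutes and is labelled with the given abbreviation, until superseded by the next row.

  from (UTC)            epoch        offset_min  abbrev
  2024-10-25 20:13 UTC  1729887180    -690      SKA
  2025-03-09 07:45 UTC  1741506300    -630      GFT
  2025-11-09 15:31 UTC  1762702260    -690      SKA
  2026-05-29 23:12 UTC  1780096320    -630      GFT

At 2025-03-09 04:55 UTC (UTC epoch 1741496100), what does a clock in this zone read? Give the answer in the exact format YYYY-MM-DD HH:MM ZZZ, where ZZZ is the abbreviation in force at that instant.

Query: 2025-03-09 04:55 UTC
Rule 1/4 (SKA, -11:30): 2024-10-25 20:13 UTC ≤ query < 2025-03-09 07:45 UTC
4·60 + 55 - 690 = -395 min
-395 = -1·1440 + 1045; 1045 = 17·60 + 25 → 17:25, 2025-03-09 - 1 day = 2025-03-08
→ 2025-03-08 17:25 SKA

2025-03-08 17:25 SKA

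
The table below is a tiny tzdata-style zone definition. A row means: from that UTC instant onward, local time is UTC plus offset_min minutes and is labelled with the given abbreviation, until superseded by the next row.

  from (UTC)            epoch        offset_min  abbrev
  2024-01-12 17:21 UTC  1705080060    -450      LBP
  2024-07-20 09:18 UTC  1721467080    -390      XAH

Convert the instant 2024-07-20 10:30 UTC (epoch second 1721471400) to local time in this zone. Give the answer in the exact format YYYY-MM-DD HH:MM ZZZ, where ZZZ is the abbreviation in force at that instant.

Query: 2024-07-20 10:30 UTC
Rule 2/2 (XAH, -06:30): 2024-07-20 09:18 UTC ≤ query < +∞
10·60 + 30 - 390 = 240 min
240 = 0·1440 + 240; 240 = 4·60 + 0 → 04:00, same day
→ 2024-07-20 04:00 XAH

2024-07-20 04:00 XAH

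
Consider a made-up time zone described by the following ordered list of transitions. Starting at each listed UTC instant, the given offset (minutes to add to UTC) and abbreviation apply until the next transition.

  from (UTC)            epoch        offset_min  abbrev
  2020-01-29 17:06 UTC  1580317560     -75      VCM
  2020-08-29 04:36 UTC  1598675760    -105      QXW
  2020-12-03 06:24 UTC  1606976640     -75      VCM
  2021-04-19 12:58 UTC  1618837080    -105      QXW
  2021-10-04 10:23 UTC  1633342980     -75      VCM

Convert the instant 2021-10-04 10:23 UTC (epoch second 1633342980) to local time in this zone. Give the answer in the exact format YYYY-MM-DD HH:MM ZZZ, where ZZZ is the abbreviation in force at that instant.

Query: 2021-10-04 10:23 UTC
Rule 5/5 (VCM, -01:15): 2021-10-04 10:23 UTC ≤ query < +∞
10·60 + 23 - 75 = 548 min
548 = 0·1440 + 548; 548 = 9·60 + 8 → 09:08, same day
→ 2021-10-04 09:08 VCM

2021-10-04 09:08 VCM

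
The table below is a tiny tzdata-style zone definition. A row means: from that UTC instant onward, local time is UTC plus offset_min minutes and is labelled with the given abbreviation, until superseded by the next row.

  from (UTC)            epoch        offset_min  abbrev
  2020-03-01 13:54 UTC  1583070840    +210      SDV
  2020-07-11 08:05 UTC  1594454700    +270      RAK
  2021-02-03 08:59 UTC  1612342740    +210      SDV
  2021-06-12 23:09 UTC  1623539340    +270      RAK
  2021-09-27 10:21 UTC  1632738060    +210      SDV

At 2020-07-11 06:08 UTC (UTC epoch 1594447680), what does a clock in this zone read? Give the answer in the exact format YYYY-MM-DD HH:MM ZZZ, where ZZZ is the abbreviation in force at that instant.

Query: 2020-07-11 06:08 UTC
Rule 1/5 (SDV, +03:30): 2020-03-01 13:54 UTC ≤ query < 2020-07-11 08:05 UTC
6·60 + 8 + 210 = 578 min
578 = 0·1440 + 578; 578 = 9·60 + 38 → 09:38, same day
→ 2020-07-11 09:38 SDV

2020-07-11 09:38 SDV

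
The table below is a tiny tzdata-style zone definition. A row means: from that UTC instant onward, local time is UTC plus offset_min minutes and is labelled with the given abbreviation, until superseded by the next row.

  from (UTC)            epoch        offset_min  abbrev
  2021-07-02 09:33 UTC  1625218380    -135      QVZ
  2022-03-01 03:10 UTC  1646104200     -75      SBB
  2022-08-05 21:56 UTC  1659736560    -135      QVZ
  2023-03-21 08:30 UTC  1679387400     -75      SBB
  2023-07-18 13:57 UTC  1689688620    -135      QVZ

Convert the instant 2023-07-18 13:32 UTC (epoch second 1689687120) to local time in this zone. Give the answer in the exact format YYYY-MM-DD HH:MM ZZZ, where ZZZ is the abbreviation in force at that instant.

Query: 2023-07-18 13:32 UTC
Rule 4/5 (SBB, -01:15): 2023-03-21 08:30 UTC ≤ query < 2023-07-18 13:57 UTC
13·60 + 32 - 75 = 737 min
737 = 0·1440 + 737; 737 = 12·60 + 17 → 12:17, same day
→ 2023-07-18 12:17 SBB

2023-07-18 12:17 SBB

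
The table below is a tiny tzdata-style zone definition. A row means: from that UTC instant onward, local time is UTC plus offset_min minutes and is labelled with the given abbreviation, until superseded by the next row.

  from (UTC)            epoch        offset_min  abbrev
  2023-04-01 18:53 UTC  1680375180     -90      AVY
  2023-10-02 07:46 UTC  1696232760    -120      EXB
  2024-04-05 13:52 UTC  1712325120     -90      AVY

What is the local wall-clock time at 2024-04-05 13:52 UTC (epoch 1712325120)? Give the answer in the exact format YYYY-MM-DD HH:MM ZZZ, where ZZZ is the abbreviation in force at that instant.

2024-04-05 12:22 AVY

Query: 2024-04-05 13:52 UTC
Rule 3/3 (AVY, -01:30): 2024-04-05 13:52 UTC ≤ query < +∞
13·60 + 52 - 90 = 742 min
742 = 0·1440 + 742; 742 = 12·60 + 22 → 12:22, same day
→ 2024-04-05 12:22 AVY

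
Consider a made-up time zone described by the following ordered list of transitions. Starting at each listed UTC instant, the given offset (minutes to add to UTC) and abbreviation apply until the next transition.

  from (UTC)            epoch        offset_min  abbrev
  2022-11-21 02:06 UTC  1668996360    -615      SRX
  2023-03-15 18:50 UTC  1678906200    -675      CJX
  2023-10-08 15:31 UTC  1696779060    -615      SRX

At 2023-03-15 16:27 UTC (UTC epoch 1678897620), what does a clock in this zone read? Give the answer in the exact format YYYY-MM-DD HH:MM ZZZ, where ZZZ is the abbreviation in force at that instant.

2023-03-15 06:12 SRX

Query: 2023-03-15 16:27 UTC
Rule 1/3 (SRX, -10:15): 2022-11-21 02:06 UTC ≤ query < 2023-03-15 18:50 UTC
16·60 + 27 - 615 = 372 min
372 = 0·1440 + 372; 372 = 6·60 + 12 → 06:12, same day
→ 2023-03-15 06:12 SRX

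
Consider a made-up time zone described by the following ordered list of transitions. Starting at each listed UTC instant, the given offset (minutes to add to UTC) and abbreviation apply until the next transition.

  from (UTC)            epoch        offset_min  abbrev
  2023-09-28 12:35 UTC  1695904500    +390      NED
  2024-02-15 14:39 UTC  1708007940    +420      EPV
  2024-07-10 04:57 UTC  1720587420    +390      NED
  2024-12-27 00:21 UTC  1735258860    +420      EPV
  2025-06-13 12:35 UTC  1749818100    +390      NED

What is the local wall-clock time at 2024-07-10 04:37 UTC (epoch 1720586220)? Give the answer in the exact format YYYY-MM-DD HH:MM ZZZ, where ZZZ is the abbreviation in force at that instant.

Query: 2024-07-10 04:37 UTC
Rule 2/5 (EPV, +07:00): 2024-02-15 14:39 UTC ≤ query < 2024-07-10 04:57 UTC
4·60 + 37 + 420 = 697 min
697 = 0·1440 + 697; 697 = 11·60 + 37 → 11:37, same day
→ 2024-07-10 11:37 EPV

2024-07-10 11:37 EPV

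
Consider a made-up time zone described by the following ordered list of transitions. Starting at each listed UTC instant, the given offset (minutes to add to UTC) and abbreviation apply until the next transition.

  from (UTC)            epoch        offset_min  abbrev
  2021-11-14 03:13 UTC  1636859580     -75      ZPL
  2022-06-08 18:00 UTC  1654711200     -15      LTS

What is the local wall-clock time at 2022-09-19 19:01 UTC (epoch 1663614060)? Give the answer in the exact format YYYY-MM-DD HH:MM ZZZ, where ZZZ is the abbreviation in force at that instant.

2022-09-19 18:46 LTS

Query: 2022-09-19 19:01 UTC
Rule 2/2 (LTS, -00:15): 2022-06-08 18:00 UTC ≤ query < +∞
19·60 + 1 - 15 = 1126 min
1126 = 0·1440 + 1126; 1126 = 18·60 + 46 → 18:46, same day
→ 2022-09-19 18:46 LTS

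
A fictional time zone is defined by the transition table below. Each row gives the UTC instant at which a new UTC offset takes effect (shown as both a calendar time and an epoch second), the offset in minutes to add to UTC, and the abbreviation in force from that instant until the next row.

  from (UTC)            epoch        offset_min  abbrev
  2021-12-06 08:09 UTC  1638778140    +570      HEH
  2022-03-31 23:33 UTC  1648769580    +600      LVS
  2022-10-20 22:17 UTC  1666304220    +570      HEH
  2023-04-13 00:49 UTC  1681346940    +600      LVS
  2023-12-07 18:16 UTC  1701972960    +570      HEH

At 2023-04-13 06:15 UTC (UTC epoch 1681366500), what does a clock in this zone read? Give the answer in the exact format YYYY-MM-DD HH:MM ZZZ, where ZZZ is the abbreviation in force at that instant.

2023-04-13 16:15 LVS

Query: 2023-04-13 06:15 UTC
Rule 4/5 (LVS, +10:00): 2023-04-13 00:49 UTC ≤ query < 2023-12-07 18:16 UTC
6·60 + 15 + 600 = 975 min
975 = 0·1440 + 975; 975 = 16·60 + 15 → 16:15, same day
→ 2023-04-13 16:15 LVS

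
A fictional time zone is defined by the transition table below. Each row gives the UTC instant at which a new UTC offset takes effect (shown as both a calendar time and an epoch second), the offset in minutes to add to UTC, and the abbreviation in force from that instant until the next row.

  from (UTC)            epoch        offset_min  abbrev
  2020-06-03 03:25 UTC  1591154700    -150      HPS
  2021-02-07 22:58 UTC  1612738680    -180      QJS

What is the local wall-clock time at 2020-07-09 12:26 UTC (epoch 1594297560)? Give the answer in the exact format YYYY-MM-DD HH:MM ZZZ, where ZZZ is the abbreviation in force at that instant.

Query: 2020-07-09 12:26 UTC
Rule 1/2 (HPS, -02:30): 2020-06-03 03:25 UTC ≤ query < 2021-02-07 22:58 UTC
12·60 + 26 - 150 = 596 min
596 = 0·1440 + 596; 596 = 9·60 + 56 → 09:56, same day
→ 2020-07-09 09:56 HPS

2020-07-09 09:56 HPS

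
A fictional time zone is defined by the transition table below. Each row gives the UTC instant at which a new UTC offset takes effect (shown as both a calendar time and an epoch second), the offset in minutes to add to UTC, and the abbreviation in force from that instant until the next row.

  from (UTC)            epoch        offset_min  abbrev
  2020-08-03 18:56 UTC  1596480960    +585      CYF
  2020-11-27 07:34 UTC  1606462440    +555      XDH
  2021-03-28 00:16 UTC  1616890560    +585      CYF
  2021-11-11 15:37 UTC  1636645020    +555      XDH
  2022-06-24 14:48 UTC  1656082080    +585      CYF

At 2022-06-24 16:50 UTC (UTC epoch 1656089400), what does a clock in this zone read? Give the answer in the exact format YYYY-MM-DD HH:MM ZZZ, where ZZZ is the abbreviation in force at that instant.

2022-06-25 02:35 CYF

Query: 2022-06-24 16:50 UTC
Rule 5/5 (CYF, +09:45): 2022-06-24 14:48 UTC ≤ query < +∞
16·60 + 50 + 585 = 1595 min
1595 = 1·1440 + 155; 155 = 2·60 + 35 → 02:35, 2022-06-24 + 1 day = 2022-06-25
→ 2022-06-25 02:35 CYF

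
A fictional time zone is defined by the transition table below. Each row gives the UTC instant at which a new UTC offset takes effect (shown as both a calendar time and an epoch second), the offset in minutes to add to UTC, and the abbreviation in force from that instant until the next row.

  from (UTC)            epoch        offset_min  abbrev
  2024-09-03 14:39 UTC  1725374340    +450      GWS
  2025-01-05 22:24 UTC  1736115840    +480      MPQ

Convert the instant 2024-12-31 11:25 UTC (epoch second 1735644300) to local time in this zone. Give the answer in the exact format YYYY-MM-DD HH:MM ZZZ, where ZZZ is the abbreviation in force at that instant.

Query: 2024-12-31 11:25 UTC
Rule 1/2 (GWS, +07:30): 2024-09-03 14:39 UTC ≤ query < 2025-01-05 22:24 UTC
11·60 + 25 + 450 = 1135 min
1135 = 0·1440 + 1135; 1135 = 18·60 + 55 → 18:55, same day
→ 2024-12-31 18:55 GWS

2024-12-31 18:55 GWS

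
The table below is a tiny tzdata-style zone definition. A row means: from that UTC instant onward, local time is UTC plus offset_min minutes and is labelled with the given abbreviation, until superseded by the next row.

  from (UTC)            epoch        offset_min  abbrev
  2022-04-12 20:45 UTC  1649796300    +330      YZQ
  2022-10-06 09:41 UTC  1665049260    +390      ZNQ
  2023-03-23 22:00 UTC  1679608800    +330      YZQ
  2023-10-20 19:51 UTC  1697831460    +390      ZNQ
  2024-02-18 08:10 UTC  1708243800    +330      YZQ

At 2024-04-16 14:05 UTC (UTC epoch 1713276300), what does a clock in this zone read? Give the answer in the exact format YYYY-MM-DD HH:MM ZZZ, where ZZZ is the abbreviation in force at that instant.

2024-04-16 19:35 YZQ

Query: 2024-04-16 14:05 UTC
Rule 5/5 (YZQ, +05:30): 2024-02-18 08:10 UTC ≤ query < +∞
14·60 + 5 + 330 = 1175 min
1175 = 0·1440 + 1175; 1175 = 19·60 + 35 → 19:35, same day
→ 2024-04-16 19:35 YZQ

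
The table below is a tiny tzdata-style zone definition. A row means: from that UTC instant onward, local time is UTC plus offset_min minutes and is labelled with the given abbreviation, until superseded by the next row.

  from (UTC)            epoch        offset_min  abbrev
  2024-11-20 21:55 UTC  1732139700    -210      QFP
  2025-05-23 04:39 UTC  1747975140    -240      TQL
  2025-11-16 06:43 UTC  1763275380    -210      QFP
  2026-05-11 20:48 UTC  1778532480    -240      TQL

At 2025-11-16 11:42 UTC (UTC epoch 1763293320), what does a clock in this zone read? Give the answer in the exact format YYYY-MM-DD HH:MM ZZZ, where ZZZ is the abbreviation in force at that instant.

Query: 2025-11-16 11:42 UTC
Rule 3/4 (QFP, -03:30): 2025-11-16 06:43 UTC ≤ query < 2026-05-11 20:48 UTC
11·60 + 42 - 210 = 492 min
492 = 0·1440 + 492; 492 = 8·60 + 12 → 08:12, same day
→ 2025-11-16 08:12 QFP

2025-11-16 08:12 QFP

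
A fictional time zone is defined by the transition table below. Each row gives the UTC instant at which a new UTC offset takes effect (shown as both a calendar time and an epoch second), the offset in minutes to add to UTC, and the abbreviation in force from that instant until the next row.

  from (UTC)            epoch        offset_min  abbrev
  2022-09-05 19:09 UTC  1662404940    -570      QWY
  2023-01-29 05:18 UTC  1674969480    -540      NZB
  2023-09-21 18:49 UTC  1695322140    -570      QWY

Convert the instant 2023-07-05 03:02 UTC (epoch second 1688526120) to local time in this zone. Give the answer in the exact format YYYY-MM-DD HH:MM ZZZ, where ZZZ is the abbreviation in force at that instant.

Query: 2023-07-05 03:02 UTC
Rule 2/3 (NZB, -09:00): 2023-01-29 05:18 UTC ≤ query < 2023-09-21 18:49 UTC
3·60 + 2 - 540 = -358 min
-358 = -1·1440 + 1082; 1082 = 18·60 + 2 → 18:02, 2023-07-05 - 1 day = 2023-07-04
→ 2023-07-04 18:02 NZB

2023-07-04 18:02 NZB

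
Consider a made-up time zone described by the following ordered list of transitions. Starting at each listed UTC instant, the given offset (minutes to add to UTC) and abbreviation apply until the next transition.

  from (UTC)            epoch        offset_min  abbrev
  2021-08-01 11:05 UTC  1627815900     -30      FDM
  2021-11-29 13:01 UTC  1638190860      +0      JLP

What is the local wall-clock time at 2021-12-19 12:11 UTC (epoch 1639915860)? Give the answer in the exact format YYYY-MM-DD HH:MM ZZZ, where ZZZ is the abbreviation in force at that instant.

Query: 2021-12-19 12:11 UTC
Rule 2/2 (JLP, +00:00): 2021-11-29 13:01 UTC ≤ query < +∞
12·60 + 11 + 0 = 731 min
731 = 0·1440 + 731; 731 = 12·60 + 11 → 12:11, same day
→ 2021-12-19 12:11 JLP

2021-12-19 12:11 JLP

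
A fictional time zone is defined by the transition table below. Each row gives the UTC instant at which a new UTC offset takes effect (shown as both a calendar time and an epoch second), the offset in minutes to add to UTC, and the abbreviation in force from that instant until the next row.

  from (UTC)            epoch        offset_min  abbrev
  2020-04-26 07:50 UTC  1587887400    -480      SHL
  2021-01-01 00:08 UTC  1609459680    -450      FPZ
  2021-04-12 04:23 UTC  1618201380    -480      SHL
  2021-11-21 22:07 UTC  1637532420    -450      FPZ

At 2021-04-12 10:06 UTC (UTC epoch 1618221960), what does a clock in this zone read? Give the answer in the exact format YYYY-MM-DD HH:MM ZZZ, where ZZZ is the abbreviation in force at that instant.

Query: 2021-04-12 10:06 UTC
Rule 3/4 (SHL, -08:00): 2021-04-12 04:23 UTC ≤ query < 2021-11-21 22:07 UTC
10·60 + 6 - 480 = 126 min
126 = 0·1440 + 126; 126 = 2·60 + 6 → 02:06, same day
→ 2021-04-12 02:06 SHL

2021-04-12 02:06 SHL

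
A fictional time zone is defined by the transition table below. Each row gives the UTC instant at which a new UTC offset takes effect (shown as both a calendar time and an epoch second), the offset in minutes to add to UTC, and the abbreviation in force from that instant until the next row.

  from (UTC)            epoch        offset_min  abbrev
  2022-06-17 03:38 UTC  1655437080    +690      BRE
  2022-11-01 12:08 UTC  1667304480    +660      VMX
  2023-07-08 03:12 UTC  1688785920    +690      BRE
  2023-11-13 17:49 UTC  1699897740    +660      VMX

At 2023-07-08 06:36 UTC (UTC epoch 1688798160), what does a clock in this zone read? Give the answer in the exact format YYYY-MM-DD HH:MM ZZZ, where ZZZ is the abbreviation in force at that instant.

Query: 2023-07-08 06:36 UTC
Rule 3/4 (BRE, +11:30): 2023-07-08 03:12 UTC ≤ query < 2023-11-13 17:49 UTC
6·60 + 36 + 690 = 1086 min
1086 = 0·1440 + 1086; 1086 = 18·60 + 6 → 18:06, same day
→ 2023-07-08 18:06 BRE

2023-07-08 18:06 BRE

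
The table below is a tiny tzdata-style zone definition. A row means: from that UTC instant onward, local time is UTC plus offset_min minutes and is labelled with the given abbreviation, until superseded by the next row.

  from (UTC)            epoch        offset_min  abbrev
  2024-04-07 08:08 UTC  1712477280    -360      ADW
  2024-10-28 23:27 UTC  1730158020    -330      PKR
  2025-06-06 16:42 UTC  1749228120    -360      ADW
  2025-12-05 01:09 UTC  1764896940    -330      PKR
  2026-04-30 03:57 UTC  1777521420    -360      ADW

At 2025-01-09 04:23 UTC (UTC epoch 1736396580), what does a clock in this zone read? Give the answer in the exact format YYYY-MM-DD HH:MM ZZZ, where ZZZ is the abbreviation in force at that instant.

2025-01-08 22:53 PKR

Query: 2025-01-09 04:23 UTC
Rule 2/5 (PKR, -05:30): 2024-10-28 23:27 UTC ≤ query < 2025-06-06 16:42 UTC
4·60 + 23 - 330 = -67 min
-67 = -1·1440 + 1373; 1373 = 22·60 + 53 → 22:53, 2025-01-09 - 1 day = 2025-01-08
→ 2025-01-08 22:53 PKR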